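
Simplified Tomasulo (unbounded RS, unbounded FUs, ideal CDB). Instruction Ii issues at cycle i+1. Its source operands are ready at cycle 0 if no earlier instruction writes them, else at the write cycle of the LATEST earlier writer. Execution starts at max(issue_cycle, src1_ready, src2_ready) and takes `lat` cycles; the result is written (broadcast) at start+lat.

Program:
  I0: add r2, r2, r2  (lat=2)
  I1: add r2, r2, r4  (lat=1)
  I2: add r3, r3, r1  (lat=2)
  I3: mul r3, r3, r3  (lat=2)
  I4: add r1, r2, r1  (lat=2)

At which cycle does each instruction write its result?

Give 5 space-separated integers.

Answer: 3 4 5 7 7

Derivation:
I0 add r2: issue@1 deps=(None,None) exec_start@1 write@3
I1 add r2: issue@2 deps=(0,None) exec_start@3 write@4
I2 add r3: issue@3 deps=(None,None) exec_start@3 write@5
I3 mul r3: issue@4 deps=(2,2) exec_start@5 write@7
I4 add r1: issue@5 deps=(1,None) exec_start@5 write@7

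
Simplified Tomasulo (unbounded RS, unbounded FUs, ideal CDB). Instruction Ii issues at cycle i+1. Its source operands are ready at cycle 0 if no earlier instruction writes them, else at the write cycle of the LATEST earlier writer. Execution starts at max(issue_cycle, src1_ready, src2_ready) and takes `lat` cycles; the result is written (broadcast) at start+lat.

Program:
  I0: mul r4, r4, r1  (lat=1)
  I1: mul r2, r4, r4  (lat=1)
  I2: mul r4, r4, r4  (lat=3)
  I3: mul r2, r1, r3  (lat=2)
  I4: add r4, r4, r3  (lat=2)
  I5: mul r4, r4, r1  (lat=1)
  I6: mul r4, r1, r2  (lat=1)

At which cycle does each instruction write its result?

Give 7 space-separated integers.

I0 mul r4: issue@1 deps=(None,None) exec_start@1 write@2
I1 mul r2: issue@2 deps=(0,0) exec_start@2 write@3
I2 mul r4: issue@3 deps=(0,0) exec_start@3 write@6
I3 mul r2: issue@4 deps=(None,None) exec_start@4 write@6
I4 add r4: issue@5 deps=(2,None) exec_start@6 write@8
I5 mul r4: issue@6 deps=(4,None) exec_start@8 write@9
I6 mul r4: issue@7 deps=(None,3) exec_start@7 write@8

Answer: 2 3 6 6 8 9 8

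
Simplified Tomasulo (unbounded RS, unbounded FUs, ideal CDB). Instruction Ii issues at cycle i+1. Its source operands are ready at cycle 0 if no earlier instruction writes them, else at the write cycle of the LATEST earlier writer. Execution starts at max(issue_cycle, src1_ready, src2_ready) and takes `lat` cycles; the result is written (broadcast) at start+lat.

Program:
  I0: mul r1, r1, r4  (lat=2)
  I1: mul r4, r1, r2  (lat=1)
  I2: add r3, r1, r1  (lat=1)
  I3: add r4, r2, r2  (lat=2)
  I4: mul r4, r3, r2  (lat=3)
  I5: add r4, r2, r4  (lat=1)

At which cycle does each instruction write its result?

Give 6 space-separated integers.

Answer: 3 4 4 6 8 9

Derivation:
I0 mul r1: issue@1 deps=(None,None) exec_start@1 write@3
I1 mul r4: issue@2 deps=(0,None) exec_start@3 write@4
I2 add r3: issue@3 deps=(0,0) exec_start@3 write@4
I3 add r4: issue@4 deps=(None,None) exec_start@4 write@6
I4 mul r4: issue@5 deps=(2,None) exec_start@5 write@8
I5 add r4: issue@6 deps=(None,4) exec_start@8 write@9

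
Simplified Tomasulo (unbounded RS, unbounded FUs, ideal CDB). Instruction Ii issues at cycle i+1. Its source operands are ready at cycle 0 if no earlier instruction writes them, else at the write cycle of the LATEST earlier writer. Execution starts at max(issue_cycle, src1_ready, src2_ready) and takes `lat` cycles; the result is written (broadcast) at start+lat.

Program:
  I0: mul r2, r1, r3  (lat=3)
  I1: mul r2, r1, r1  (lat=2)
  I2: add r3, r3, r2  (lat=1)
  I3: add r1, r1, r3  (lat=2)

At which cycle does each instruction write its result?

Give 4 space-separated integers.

I0 mul r2: issue@1 deps=(None,None) exec_start@1 write@4
I1 mul r2: issue@2 deps=(None,None) exec_start@2 write@4
I2 add r3: issue@3 deps=(None,1) exec_start@4 write@5
I3 add r1: issue@4 deps=(None,2) exec_start@5 write@7

Answer: 4 4 5 7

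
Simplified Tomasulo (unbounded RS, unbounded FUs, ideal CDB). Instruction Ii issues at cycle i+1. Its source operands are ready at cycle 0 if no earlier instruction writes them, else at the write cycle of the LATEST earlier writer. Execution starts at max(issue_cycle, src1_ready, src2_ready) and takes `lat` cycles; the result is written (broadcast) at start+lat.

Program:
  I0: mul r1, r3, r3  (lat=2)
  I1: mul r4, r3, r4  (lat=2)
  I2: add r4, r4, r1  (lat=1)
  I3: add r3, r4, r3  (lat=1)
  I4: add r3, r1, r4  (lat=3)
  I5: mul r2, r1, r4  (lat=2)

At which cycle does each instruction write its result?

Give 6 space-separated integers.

I0 mul r1: issue@1 deps=(None,None) exec_start@1 write@3
I1 mul r4: issue@2 deps=(None,None) exec_start@2 write@4
I2 add r4: issue@3 deps=(1,0) exec_start@4 write@5
I3 add r3: issue@4 deps=(2,None) exec_start@5 write@6
I4 add r3: issue@5 deps=(0,2) exec_start@5 write@8
I5 mul r2: issue@6 deps=(0,2) exec_start@6 write@8

Answer: 3 4 5 6 8 8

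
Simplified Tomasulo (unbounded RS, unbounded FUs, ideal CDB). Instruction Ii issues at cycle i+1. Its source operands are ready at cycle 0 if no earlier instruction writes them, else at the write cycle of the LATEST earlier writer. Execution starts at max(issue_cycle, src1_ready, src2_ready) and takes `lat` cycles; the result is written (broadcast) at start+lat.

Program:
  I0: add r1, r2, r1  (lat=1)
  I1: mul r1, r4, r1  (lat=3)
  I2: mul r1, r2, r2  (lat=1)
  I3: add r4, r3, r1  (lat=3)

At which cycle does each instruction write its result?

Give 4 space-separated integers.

I0 add r1: issue@1 deps=(None,None) exec_start@1 write@2
I1 mul r1: issue@2 deps=(None,0) exec_start@2 write@5
I2 mul r1: issue@3 deps=(None,None) exec_start@3 write@4
I3 add r4: issue@4 deps=(None,2) exec_start@4 write@7

Answer: 2 5 4 7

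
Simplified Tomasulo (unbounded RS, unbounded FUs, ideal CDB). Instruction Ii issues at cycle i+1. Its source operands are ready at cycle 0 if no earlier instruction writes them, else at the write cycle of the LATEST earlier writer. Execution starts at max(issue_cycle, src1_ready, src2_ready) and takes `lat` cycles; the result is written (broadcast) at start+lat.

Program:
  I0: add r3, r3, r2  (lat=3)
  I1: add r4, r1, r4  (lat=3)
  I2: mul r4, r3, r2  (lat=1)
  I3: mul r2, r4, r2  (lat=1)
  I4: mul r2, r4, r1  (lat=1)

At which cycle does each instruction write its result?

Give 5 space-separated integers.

I0 add r3: issue@1 deps=(None,None) exec_start@1 write@4
I1 add r4: issue@2 deps=(None,None) exec_start@2 write@5
I2 mul r4: issue@3 deps=(0,None) exec_start@4 write@5
I3 mul r2: issue@4 deps=(2,None) exec_start@5 write@6
I4 mul r2: issue@5 deps=(2,None) exec_start@5 write@6

Answer: 4 5 5 6 6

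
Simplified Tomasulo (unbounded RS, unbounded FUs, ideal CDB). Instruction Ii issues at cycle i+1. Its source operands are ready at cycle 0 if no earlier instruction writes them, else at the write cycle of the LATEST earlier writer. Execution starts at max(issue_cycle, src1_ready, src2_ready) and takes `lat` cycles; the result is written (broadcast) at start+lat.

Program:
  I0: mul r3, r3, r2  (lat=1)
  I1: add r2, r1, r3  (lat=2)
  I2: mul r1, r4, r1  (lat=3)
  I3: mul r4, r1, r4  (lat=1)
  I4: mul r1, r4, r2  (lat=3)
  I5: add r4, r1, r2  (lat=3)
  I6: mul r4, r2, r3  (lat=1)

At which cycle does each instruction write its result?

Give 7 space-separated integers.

Answer: 2 4 6 7 10 13 8

Derivation:
I0 mul r3: issue@1 deps=(None,None) exec_start@1 write@2
I1 add r2: issue@2 deps=(None,0) exec_start@2 write@4
I2 mul r1: issue@3 deps=(None,None) exec_start@3 write@6
I3 mul r4: issue@4 deps=(2,None) exec_start@6 write@7
I4 mul r1: issue@5 deps=(3,1) exec_start@7 write@10
I5 add r4: issue@6 deps=(4,1) exec_start@10 write@13
I6 mul r4: issue@7 deps=(1,0) exec_start@7 write@8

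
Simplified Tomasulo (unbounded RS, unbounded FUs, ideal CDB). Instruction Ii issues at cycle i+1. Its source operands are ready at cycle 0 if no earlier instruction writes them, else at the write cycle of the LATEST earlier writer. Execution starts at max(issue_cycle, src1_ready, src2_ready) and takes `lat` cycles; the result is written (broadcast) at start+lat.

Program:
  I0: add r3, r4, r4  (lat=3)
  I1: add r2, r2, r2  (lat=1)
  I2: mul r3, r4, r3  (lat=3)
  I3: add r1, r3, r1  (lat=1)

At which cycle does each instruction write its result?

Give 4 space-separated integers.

I0 add r3: issue@1 deps=(None,None) exec_start@1 write@4
I1 add r2: issue@2 deps=(None,None) exec_start@2 write@3
I2 mul r3: issue@3 deps=(None,0) exec_start@4 write@7
I3 add r1: issue@4 deps=(2,None) exec_start@7 write@8

Answer: 4 3 7 8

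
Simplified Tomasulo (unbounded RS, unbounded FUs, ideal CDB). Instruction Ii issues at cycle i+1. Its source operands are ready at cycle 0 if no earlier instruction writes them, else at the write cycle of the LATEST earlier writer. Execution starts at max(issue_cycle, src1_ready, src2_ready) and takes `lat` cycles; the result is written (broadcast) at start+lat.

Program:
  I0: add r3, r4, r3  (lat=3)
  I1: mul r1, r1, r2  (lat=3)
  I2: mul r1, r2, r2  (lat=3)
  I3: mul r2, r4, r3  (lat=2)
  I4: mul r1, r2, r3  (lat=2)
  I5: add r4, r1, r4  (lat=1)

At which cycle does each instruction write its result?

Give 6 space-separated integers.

Answer: 4 5 6 6 8 9

Derivation:
I0 add r3: issue@1 deps=(None,None) exec_start@1 write@4
I1 mul r1: issue@2 deps=(None,None) exec_start@2 write@5
I2 mul r1: issue@3 deps=(None,None) exec_start@3 write@6
I3 mul r2: issue@4 deps=(None,0) exec_start@4 write@6
I4 mul r1: issue@5 deps=(3,0) exec_start@6 write@8
I5 add r4: issue@6 deps=(4,None) exec_start@8 write@9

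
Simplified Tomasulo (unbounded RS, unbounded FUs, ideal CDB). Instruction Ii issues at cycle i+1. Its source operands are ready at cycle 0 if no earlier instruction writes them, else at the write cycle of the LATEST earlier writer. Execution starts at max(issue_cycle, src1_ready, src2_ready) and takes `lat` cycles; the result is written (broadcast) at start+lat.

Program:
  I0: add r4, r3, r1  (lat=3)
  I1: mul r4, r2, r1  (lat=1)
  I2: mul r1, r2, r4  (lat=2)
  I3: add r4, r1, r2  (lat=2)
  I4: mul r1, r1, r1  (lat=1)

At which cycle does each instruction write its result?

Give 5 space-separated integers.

I0 add r4: issue@1 deps=(None,None) exec_start@1 write@4
I1 mul r4: issue@2 deps=(None,None) exec_start@2 write@3
I2 mul r1: issue@3 deps=(None,1) exec_start@3 write@5
I3 add r4: issue@4 deps=(2,None) exec_start@5 write@7
I4 mul r1: issue@5 deps=(2,2) exec_start@5 write@6

Answer: 4 3 5 7 6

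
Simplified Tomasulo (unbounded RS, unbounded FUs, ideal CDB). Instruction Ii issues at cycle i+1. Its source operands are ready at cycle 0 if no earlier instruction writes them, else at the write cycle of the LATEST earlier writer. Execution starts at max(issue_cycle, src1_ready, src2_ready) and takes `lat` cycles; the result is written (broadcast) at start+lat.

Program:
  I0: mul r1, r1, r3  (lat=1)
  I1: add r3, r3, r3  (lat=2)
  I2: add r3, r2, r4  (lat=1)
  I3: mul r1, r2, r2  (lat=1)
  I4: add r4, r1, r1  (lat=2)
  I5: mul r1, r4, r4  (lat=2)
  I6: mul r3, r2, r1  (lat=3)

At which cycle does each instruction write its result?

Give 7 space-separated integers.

Answer: 2 4 4 5 7 9 12

Derivation:
I0 mul r1: issue@1 deps=(None,None) exec_start@1 write@2
I1 add r3: issue@2 deps=(None,None) exec_start@2 write@4
I2 add r3: issue@3 deps=(None,None) exec_start@3 write@4
I3 mul r1: issue@4 deps=(None,None) exec_start@4 write@5
I4 add r4: issue@5 deps=(3,3) exec_start@5 write@7
I5 mul r1: issue@6 deps=(4,4) exec_start@7 write@9
I6 mul r3: issue@7 deps=(None,5) exec_start@9 write@12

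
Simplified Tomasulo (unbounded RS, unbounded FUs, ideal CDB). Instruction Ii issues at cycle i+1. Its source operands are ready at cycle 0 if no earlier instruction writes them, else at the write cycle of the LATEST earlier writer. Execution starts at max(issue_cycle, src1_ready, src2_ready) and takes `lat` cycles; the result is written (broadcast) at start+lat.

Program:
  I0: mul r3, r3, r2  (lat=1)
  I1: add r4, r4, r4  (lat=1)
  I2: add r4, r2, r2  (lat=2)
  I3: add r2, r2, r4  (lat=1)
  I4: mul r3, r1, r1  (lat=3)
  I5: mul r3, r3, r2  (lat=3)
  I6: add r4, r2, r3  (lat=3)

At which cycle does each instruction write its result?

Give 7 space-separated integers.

Answer: 2 3 5 6 8 11 14

Derivation:
I0 mul r3: issue@1 deps=(None,None) exec_start@1 write@2
I1 add r4: issue@2 deps=(None,None) exec_start@2 write@3
I2 add r4: issue@3 deps=(None,None) exec_start@3 write@5
I3 add r2: issue@4 deps=(None,2) exec_start@5 write@6
I4 mul r3: issue@5 deps=(None,None) exec_start@5 write@8
I5 mul r3: issue@6 deps=(4,3) exec_start@8 write@11
I6 add r4: issue@7 deps=(3,5) exec_start@11 write@14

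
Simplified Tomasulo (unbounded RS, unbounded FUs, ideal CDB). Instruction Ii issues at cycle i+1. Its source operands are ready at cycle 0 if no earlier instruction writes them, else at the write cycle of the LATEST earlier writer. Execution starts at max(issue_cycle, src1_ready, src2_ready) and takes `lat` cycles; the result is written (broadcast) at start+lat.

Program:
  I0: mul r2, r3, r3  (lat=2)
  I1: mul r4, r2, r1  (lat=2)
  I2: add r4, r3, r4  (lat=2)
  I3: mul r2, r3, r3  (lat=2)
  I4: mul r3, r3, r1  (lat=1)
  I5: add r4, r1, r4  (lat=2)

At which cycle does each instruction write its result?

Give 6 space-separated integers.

Answer: 3 5 7 6 6 9

Derivation:
I0 mul r2: issue@1 deps=(None,None) exec_start@1 write@3
I1 mul r4: issue@2 deps=(0,None) exec_start@3 write@5
I2 add r4: issue@3 deps=(None,1) exec_start@5 write@7
I3 mul r2: issue@4 deps=(None,None) exec_start@4 write@6
I4 mul r3: issue@5 deps=(None,None) exec_start@5 write@6
I5 add r4: issue@6 deps=(None,2) exec_start@7 write@9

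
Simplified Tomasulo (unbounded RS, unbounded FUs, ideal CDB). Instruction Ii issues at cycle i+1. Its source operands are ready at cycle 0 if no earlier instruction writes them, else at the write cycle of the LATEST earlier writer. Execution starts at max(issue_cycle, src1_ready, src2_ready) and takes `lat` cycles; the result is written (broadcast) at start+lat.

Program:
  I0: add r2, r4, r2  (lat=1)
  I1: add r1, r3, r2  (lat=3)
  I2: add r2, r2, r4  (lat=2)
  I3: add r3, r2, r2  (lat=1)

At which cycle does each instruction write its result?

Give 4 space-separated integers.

I0 add r2: issue@1 deps=(None,None) exec_start@1 write@2
I1 add r1: issue@2 deps=(None,0) exec_start@2 write@5
I2 add r2: issue@3 deps=(0,None) exec_start@3 write@5
I3 add r3: issue@4 deps=(2,2) exec_start@5 write@6

Answer: 2 5 5 6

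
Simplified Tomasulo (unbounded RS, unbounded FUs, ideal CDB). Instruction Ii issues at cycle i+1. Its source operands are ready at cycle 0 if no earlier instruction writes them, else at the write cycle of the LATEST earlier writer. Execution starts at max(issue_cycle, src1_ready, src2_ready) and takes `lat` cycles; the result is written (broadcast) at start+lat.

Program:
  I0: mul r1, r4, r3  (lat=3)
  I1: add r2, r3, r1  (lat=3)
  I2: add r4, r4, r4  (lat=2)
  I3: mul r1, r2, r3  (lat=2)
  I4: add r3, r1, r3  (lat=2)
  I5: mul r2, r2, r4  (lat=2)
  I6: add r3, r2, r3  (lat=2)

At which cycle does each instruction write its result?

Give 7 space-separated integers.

Answer: 4 7 5 9 11 9 13

Derivation:
I0 mul r1: issue@1 deps=(None,None) exec_start@1 write@4
I1 add r2: issue@2 deps=(None,0) exec_start@4 write@7
I2 add r4: issue@3 deps=(None,None) exec_start@3 write@5
I3 mul r1: issue@4 deps=(1,None) exec_start@7 write@9
I4 add r3: issue@5 deps=(3,None) exec_start@9 write@11
I5 mul r2: issue@6 deps=(1,2) exec_start@7 write@9
I6 add r3: issue@7 deps=(5,4) exec_start@11 write@13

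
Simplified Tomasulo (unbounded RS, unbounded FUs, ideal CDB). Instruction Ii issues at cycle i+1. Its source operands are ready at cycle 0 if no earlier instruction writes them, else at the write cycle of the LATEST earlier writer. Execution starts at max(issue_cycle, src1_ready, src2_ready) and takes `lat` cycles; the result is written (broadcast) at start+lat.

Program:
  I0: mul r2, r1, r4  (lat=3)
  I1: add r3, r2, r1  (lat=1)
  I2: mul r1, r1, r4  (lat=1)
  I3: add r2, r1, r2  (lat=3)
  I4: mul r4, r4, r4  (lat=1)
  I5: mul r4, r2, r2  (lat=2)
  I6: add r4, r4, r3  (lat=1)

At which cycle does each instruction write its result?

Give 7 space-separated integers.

Answer: 4 5 4 7 6 9 10

Derivation:
I0 mul r2: issue@1 deps=(None,None) exec_start@1 write@4
I1 add r3: issue@2 deps=(0,None) exec_start@4 write@5
I2 mul r1: issue@3 deps=(None,None) exec_start@3 write@4
I3 add r2: issue@4 deps=(2,0) exec_start@4 write@7
I4 mul r4: issue@5 deps=(None,None) exec_start@5 write@6
I5 mul r4: issue@6 deps=(3,3) exec_start@7 write@9
I6 add r4: issue@7 deps=(5,1) exec_start@9 write@10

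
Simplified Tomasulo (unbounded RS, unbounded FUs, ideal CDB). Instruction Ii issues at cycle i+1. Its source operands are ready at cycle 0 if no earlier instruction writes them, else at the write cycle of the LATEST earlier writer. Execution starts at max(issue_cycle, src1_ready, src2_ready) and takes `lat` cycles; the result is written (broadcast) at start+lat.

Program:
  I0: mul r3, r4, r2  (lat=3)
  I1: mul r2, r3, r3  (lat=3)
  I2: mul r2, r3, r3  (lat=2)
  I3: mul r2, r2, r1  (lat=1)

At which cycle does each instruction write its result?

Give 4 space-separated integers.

I0 mul r3: issue@1 deps=(None,None) exec_start@1 write@4
I1 mul r2: issue@2 deps=(0,0) exec_start@4 write@7
I2 mul r2: issue@3 deps=(0,0) exec_start@4 write@6
I3 mul r2: issue@4 deps=(2,None) exec_start@6 write@7

Answer: 4 7 6 7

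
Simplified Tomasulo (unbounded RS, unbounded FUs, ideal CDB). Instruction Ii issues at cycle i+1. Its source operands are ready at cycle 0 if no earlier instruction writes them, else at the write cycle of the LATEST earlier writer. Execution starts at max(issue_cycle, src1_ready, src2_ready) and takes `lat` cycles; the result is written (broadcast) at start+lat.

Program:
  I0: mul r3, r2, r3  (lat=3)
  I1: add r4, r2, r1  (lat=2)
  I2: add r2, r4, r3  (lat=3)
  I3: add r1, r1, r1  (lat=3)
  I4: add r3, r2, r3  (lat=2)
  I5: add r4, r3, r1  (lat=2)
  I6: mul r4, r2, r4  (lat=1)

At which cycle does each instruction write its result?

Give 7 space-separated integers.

I0 mul r3: issue@1 deps=(None,None) exec_start@1 write@4
I1 add r4: issue@2 deps=(None,None) exec_start@2 write@4
I2 add r2: issue@3 deps=(1,0) exec_start@4 write@7
I3 add r1: issue@4 deps=(None,None) exec_start@4 write@7
I4 add r3: issue@5 deps=(2,0) exec_start@7 write@9
I5 add r4: issue@6 deps=(4,3) exec_start@9 write@11
I6 mul r4: issue@7 deps=(2,5) exec_start@11 write@12

Answer: 4 4 7 7 9 11 12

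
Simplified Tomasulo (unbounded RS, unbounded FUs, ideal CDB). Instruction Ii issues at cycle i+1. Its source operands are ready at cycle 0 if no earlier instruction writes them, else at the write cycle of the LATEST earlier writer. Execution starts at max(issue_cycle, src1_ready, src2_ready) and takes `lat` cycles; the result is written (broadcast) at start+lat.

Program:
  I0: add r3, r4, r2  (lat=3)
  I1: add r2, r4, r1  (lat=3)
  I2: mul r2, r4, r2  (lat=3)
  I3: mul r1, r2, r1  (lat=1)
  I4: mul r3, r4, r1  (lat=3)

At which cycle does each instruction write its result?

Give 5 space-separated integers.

I0 add r3: issue@1 deps=(None,None) exec_start@1 write@4
I1 add r2: issue@2 deps=(None,None) exec_start@2 write@5
I2 mul r2: issue@3 deps=(None,1) exec_start@5 write@8
I3 mul r1: issue@4 deps=(2,None) exec_start@8 write@9
I4 mul r3: issue@5 deps=(None,3) exec_start@9 write@12

Answer: 4 5 8 9 12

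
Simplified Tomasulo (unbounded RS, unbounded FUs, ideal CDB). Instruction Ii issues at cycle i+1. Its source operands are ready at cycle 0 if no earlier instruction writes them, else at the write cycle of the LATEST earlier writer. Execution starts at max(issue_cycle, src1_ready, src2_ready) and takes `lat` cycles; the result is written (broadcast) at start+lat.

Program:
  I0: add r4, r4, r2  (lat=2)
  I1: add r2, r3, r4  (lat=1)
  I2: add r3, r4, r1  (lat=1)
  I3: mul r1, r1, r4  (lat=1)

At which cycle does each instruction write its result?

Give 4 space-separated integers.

Answer: 3 4 4 5

Derivation:
I0 add r4: issue@1 deps=(None,None) exec_start@1 write@3
I1 add r2: issue@2 deps=(None,0) exec_start@3 write@4
I2 add r3: issue@3 deps=(0,None) exec_start@3 write@4
I3 mul r1: issue@4 deps=(None,0) exec_start@4 write@5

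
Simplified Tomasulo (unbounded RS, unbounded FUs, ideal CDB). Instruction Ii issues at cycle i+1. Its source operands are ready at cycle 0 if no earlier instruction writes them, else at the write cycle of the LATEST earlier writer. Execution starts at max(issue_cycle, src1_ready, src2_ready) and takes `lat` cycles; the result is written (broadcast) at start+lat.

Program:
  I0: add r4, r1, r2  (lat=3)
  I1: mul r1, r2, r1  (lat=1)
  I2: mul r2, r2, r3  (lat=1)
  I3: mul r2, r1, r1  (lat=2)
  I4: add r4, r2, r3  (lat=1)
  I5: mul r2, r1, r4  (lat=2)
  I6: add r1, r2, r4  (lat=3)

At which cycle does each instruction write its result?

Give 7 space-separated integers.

Answer: 4 3 4 6 7 9 12

Derivation:
I0 add r4: issue@1 deps=(None,None) exec_start@1 write@4
I1 mul r1: issue@2 deps=(None,None) exec_start@2 write@3
I2 mul r2: issue@3 deps=(None,None) exec_start@3 write@4
I3 mul r2: issue@4 deps=(1,1) exec_start@4 write@6
I4 add r4: issue@5 deps=(3,None) exec_start@6 write@7
I5 mul r2: issue@6 deps=(1,4) exec_start@7 write@9
I6 add r1: issue@7 deps=(5,4) exec_start@9 write@12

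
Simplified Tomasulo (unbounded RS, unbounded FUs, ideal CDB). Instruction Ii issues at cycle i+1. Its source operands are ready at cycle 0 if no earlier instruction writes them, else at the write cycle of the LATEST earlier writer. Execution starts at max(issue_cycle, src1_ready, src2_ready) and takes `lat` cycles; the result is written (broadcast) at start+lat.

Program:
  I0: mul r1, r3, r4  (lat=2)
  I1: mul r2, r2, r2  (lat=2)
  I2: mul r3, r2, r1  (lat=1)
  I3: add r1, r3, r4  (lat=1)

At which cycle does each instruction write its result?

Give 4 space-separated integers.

Answer: 3 4 5 6

Derivation:
I0 mul r1: issue@1 deps=(None,None) exec_start@1 write@3
I1 mul r2: issue@2 deps=(None,None) exec_start@2 write@4
I2 mul r3: issue@3 deps=(1,0) exec_start@4 write@5
I3 add r1: issue@4 deps=(2,None) exec_start@5 write@6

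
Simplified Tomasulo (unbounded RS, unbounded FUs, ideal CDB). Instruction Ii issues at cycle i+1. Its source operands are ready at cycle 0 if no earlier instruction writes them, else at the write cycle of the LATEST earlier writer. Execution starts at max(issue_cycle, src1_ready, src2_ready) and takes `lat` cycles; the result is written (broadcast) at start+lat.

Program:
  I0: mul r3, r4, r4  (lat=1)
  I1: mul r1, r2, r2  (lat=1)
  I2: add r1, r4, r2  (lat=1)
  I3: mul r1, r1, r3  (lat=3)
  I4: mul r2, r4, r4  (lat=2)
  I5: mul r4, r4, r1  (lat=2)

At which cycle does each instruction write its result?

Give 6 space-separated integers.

Answer: 2 3 4 7 7 9

Derivation:
I0 mul r3: issue@1 deps=(None,None) exec_start@1 write@2
I1 mul r1: issue@2 deps=(None,None) exec_start@2 write@3
I2 add r1: issue@3 deps=(None,None) exec_start@3 write@4
I3 mul r1: issue@4 deps=(2,0) exec_start@4 write@7
I4 mul r2: issue@5 deps=(None,None) exec_start@5 write@7
I5 mul r4: issue@6 deps=(None,3) exec_start@7 write@9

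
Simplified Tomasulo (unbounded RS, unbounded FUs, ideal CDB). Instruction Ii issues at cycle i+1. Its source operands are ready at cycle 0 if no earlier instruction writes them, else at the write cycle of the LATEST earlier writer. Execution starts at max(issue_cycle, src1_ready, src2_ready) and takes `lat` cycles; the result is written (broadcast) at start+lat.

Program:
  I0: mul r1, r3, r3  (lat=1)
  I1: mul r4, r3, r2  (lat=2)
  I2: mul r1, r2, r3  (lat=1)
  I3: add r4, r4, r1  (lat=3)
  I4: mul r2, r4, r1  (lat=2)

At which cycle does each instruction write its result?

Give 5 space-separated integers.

I0 mul r1: issue@1 deps=(None,None) exec_start@1 write@2
I1 mul r4: issue@2 deps=(None,None) exec_start@2 write@4
I2 mul r1: issue@3 deps=(None,None) exec_start@3 write@4
I3 add r4: issue@4 deps=(1,2) exec_start@4 write@7
I4 mul r2: issue@5 deps=(3,2) exec_start@7 write@9

Answer: 2 4 4 7 9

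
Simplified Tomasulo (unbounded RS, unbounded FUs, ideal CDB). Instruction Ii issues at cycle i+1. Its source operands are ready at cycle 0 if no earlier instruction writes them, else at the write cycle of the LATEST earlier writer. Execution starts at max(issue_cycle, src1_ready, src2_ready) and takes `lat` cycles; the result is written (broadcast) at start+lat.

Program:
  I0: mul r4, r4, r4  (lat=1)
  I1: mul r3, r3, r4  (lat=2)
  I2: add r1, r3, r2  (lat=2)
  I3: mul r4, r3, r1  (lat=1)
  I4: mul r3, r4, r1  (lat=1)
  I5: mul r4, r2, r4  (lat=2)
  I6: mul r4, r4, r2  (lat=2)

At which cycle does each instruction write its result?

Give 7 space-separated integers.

Answer: 2 4 6 7 8 9 11

Derivation:
I0 mul r4: issue@1 deps=(None,None) exec_start@1 write@2
I1 mul r3: issue@2 deps=(None,0) exec_start@2 write@4
I2 add r1: issue@3 deps=(1,None) exec_start@4 write@6
I3 mul r4: issue@4 deps=(1,2) exec_start@6 write@7
I4 mul r3: issue@5 deps=(3,2) exec_start@7 write@8
I5 mul r4: issue@6 deps=(None,3) exec_start@7 write@9
I6 mul r4: issue@7 deps=(5,None) exec_start@9 write@11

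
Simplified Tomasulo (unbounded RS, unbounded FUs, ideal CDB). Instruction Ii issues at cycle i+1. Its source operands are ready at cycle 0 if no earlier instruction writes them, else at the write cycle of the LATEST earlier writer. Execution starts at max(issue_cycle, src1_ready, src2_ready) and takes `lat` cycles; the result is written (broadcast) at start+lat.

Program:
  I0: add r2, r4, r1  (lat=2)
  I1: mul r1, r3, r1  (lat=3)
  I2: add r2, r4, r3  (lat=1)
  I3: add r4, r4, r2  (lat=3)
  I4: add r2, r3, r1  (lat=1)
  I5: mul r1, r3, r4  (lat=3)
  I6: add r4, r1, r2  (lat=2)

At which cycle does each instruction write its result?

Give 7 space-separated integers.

Answer: 3 5 4 7 6 10 12

Derivation:
I0 add r2: issue@1 deps=(None,None) exec_start@1 write@3
I1 mul r1: issue@2 deps=(None,None) exec_start@2 write@5
I2 add r2: issue@3 deps=(None,None) exec_start@3 write@4
I3 add r4: issue@4 deps=(None,2) exec_start@4 write@7
I4 add r2: issue@5 deps=(None,1) exec_start@5 write@6
I5 mul r1: issue@6 deps=(None,3) exec_start@7 write@10
I6 add r4: issue@7 deps=(5,4) exec_start@10 write@12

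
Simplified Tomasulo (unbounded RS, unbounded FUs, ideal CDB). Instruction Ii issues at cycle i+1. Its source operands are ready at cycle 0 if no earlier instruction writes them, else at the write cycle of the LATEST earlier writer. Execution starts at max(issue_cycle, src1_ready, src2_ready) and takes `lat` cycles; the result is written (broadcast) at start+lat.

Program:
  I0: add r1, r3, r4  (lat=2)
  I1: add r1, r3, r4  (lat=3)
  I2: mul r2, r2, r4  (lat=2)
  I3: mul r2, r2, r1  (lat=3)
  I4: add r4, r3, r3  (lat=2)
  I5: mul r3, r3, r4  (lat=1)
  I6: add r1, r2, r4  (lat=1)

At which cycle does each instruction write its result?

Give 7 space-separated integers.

Answer: 3 5 5 8 7 8 9

Derivation:
I0 add r1: issue@1 deps=(None,None) exec_start@1 write@3
I1 add r1: issue@2 deps=(None,None) exec_start@2 write@5
I2 mul r2: issue@3 deps=(None,None) exec_start@3 write@5
I3 mul r2: issue@4 deps=(2,1) exec_start@5 write@8
I4 add r4: issue@5 deps=(None,None) exec_start@5 write@7
I5 mul r3: issue@6 deps=(None,4) exec_start@7 write@8
I6 add r1: issue@7 deps=(3,4) exec_start@8 write@9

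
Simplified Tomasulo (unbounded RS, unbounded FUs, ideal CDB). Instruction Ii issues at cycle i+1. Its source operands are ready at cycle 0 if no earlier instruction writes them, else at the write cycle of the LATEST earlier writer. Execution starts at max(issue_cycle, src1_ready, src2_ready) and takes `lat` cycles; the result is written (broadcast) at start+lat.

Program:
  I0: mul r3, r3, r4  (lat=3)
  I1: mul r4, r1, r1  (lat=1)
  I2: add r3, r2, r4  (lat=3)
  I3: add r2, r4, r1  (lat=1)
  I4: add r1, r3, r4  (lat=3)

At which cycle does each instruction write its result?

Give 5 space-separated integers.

Answer: 4 3 6 5 9

Derivation:
I0 mul r3: issue@1 deps=(None,None) exec_start@1 write@4
I1 mul r4: issue@2 deps=(None,None) exec_start@2 write@3
I2 add r3: issue@3 deps=(None,1) exec_start@3 write@6
I3 add r2: issue@4 deps=(1,None) exec_start@4 write@5
I4 add r1: issue@5 deps=(2,1) exec_start@6 write@9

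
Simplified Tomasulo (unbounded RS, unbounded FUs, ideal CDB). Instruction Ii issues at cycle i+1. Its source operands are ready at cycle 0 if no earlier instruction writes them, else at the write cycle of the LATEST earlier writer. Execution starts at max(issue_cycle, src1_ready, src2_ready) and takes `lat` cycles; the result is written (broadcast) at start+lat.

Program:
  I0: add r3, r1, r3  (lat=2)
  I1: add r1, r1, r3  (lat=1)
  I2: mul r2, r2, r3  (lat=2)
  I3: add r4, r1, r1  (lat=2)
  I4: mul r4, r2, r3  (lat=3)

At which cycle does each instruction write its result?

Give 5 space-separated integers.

Answer: 3 4 5 6 8

Derivation:
I0 add r3: issue@1 deps=(None,None) exec_start@1 write@3
I1 add r1: issue@2 deps=(None,0) exec_start@3 write@4
I2 mul r2: issue@3 deps=(None,0) exec_start@3 write@5
I3 add r4: issue@4 deps=(1,1) exec_start@4 write@6
I4 mul r4: issue@5 deps=(2,0) exec_start@5 write@8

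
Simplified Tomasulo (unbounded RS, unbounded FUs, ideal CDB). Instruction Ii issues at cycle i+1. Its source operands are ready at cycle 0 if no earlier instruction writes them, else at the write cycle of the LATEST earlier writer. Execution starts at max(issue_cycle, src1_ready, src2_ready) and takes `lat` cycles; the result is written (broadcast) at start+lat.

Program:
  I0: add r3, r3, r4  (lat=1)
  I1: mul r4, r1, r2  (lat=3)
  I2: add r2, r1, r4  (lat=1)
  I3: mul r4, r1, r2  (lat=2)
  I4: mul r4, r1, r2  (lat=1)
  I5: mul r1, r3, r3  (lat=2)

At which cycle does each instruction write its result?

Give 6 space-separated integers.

I0 add r3: issue@1 deps=(None,None) exec_start@1 write@2
I1 mul r4: issue@2 deps=(None,None) exec_start@2 write@5
I2 add r2: issue@3 deps=(None,1) exec_start@5 write@6
I3 mul r4: issue@4 deps=(None,2) exec_start@6 write@8
I4 mul r4: issue@5 deps=(None,2) exec_start@6 write@7
I5 mul r1: issue@6 deps=(0,0) exec_start@6 write@8

Answer: 2 5 6 8 7 8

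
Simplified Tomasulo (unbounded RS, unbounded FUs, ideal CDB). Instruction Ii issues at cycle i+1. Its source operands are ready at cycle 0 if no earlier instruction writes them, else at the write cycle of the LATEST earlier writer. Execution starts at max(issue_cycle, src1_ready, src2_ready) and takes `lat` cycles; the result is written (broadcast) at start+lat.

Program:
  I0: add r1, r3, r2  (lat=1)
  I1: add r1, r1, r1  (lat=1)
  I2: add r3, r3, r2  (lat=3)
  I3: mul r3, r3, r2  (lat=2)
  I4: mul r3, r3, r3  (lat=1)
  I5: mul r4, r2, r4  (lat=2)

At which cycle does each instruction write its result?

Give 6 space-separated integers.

I0 add r1: issue@1 deps=(None,None) exec_start@1 write@2
I1 add r1: issue@2 deps=(0,0) exec_start@2 write@3
I2 add r3: issue@3 deps=(None,None) exec_start@3 write@6
I3 mul r3: issue@4 deps=(2,None) exec_start@6 write@8
I4 mul r3: issue@5 deps=(3,3) exec_start@8 write@9
I5 mul r4: issue@6 deps=(None,None) exec_start@6 write@8

Answer: 2 3 6 8 9 8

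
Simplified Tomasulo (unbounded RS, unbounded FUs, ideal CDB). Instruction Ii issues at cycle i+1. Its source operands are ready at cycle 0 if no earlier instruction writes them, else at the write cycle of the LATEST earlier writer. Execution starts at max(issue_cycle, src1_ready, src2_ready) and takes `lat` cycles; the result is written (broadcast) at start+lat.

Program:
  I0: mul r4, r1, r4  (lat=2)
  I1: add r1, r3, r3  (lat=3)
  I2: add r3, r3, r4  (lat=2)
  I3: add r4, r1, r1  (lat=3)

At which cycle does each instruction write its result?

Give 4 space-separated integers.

Answer: 3 5 5 8

Derivation:
I0 mul r4: issue@1 deps=(None,None) exec_start@1 write@3
I1 add r1: issue@2 deps=(None,None) exec_start@2 write@5
I2 add r3: issue@3 deps=(None,0) exec_start@3 write@5
I3 add r4: issue@4 deps=(1,1) exec_start@5 write@8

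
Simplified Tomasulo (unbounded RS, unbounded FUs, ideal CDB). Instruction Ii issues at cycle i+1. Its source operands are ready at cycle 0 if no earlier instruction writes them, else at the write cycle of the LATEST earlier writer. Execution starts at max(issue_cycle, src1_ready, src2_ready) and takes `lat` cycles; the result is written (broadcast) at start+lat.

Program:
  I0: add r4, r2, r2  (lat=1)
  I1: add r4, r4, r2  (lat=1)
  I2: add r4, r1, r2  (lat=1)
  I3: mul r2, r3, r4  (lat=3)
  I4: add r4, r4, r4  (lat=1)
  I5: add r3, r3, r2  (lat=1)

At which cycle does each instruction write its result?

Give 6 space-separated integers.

Answer: 2 3 4 7 6 8

Derivation:
I0 add r4: issue@1 deps=(None,None) exec_start@1 write@2
I1 add r4: issue@2 deps=(0,None) exec_start@2 write@3
I2 add r4: issue@3 deps=(None,None) exec_start@3 write@4
I3 mul r2: issue@4 deps=(None,2) exec_start@4 write@7
I4 add r4: issue@5 deps=(2,2) exec_start@5 write@6
I5 add r3: issue@6 deps=(None,3) exec_start@7 write@8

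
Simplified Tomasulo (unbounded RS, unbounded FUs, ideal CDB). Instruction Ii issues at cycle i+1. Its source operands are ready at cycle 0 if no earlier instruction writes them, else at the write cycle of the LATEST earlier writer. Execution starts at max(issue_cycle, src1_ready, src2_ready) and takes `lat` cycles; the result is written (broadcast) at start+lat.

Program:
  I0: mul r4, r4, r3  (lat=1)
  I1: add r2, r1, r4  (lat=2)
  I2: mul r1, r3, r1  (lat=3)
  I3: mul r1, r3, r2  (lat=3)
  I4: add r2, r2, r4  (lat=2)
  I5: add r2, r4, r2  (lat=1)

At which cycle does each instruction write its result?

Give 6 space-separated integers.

Answer: 2 4 6 7 7 8

Derivation:
I0 mul r4: issue@1 deps=(None,None) exec_start@1 write@2
I1 add r2: issue@2 deps=(None,0) exec_start@2 write@4
I2 mul r1: issue@3 deps=(None,None) exec_start@3 write@6
I3 mul r1: issue@4 deps=(None,1) exec_start@4 write@7
I4 add r2: issue@5 deps=(1,0) exec_start@5 write@7
I5 add r2: issue@6 deps=(0,4) exec_start@7 write@8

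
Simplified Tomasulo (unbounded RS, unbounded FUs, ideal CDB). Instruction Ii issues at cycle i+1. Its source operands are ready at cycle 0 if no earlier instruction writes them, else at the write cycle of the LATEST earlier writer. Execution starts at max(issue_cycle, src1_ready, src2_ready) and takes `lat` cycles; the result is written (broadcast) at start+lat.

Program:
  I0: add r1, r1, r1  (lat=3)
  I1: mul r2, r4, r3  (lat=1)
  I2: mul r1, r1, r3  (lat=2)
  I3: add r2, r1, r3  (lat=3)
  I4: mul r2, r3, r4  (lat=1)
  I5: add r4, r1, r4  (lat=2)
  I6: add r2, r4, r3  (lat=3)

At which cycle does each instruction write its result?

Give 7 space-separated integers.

Answer: 4 3 6 9 6 8 11

Derivation:
I0 add r1: issue@1 deps=(None,None) exec_start@1 write@4
I1 mul r2: issue@2 deps=(None,None) exec_start@2 write@3
I2 mul r1: issue@3 deps=(0,None) exec_start@4 write@6
I3 add r2: issue@4 deps=(2,None) exec_start@6 write@9
I4 mul r2: issue@5 deps=(None,None) exec_start@5 write@6
I5 add r4: issue@6 deps=(2,None) exec_start@6 write@8
I6 add r2: issue@7 deps=(5,None) exec_start@8 write@11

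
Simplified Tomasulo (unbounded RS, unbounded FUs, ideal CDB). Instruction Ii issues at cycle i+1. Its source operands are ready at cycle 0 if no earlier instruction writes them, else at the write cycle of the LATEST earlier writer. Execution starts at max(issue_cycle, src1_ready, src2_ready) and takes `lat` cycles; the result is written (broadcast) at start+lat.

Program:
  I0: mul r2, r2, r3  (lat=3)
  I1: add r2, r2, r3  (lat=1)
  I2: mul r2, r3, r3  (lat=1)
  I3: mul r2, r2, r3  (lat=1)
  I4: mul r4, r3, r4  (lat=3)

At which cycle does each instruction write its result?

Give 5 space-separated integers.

Answer: 4 5 4 5 8

Derivation:
I0 mul r2: issue@1 deps=(None,None) exec_start@1 write@4
I1 add r2: issue@2 deps=(0,None) exec_start@4 write@5
I2 mul r2: issue@3 deps=(None,None) exec_start@3 write@4
I3 mul r2: issue@4 deps=(2,None) exec_start@4 write@5
I4 mul r4: issue@5 deps=(None,None) exec_start@5 write@8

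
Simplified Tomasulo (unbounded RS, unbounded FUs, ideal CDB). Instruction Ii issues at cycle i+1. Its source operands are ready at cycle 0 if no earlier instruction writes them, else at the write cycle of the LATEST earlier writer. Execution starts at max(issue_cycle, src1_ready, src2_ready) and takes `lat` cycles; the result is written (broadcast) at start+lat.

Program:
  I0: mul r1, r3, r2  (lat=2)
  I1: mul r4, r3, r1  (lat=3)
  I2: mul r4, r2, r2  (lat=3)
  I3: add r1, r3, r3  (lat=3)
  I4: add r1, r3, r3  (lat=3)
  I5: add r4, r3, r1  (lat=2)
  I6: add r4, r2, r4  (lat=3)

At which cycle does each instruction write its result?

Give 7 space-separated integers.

Answer: 3 6 6 7 8 10 13

Derivation:
I0 mul r1: issue@1 deps=(None,None) exec_start@1 write@3
I1 mul r4: issue@2 deps=(None,0) exec_start@3 write@6
I2 mul r4: issue@3 deps=(None,None) exec_start@3 write@6
I3 add r1: issue@4 deps=(None,None) exec_start@4 write@7
I4 add r1: issue@5 deps=(None,None) exec_start@5 write@8
I5 add r4: issue@6 deps=(None,4) exec_start@8 write@10
I6 add r4: issue@7 deps=(None,5) exec_start@10 write@13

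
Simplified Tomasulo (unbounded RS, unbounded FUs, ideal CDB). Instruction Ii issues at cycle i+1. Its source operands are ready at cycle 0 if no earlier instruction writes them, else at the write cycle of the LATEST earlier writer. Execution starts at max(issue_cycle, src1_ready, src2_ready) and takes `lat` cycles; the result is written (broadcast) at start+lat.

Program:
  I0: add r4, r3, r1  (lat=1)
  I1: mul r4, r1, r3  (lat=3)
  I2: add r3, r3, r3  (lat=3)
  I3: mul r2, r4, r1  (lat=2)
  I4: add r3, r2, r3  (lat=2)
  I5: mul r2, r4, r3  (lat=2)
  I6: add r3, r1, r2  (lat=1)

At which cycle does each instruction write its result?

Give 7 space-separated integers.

I0 add r4: issue@1 deps=(None,None) exec_start@1 write@2
I1 mul r4: issue@2 deps=(None,None) exec_start@2 write@5
I2 add r3: issue@3 deps=(None,None) exec_start@3 write@6
I3 mul r2: issue@4 deps=(1,None) exec_start@5 write@7
I4 add r3: issue@5 deps=(3,2) exec_start@7 write@9
I5 mul r2: issue@6 deps=(1,4) exec_start@9 write@11
I6 add r3: issue@7 deps=(None,5) exec_start@11 write@12

Answer: 2 5 6 7 9 11 12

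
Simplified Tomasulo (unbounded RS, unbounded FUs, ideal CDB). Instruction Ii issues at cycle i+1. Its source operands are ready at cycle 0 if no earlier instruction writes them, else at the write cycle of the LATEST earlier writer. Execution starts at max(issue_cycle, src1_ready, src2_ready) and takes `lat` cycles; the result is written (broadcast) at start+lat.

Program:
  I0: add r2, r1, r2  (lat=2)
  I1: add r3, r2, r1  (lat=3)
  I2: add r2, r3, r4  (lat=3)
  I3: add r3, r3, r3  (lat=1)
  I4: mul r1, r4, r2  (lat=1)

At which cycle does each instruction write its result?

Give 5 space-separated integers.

I0 add r2: issue@1 deps=(None,None) exec_start@1 write@3
I1 add r3: issue@2 deps=(0,None) exec_start@3 write@6
I2 add r2: issue@3 deps=(1,None) exec_start@6 write@9
I3 add r3: issue@4 deps=(1,1) exec_start@6 write@7
I4 mul r1: issue@5 deps=(None,2) exec_start@9 write@10

Answer: 3 6 9 7 10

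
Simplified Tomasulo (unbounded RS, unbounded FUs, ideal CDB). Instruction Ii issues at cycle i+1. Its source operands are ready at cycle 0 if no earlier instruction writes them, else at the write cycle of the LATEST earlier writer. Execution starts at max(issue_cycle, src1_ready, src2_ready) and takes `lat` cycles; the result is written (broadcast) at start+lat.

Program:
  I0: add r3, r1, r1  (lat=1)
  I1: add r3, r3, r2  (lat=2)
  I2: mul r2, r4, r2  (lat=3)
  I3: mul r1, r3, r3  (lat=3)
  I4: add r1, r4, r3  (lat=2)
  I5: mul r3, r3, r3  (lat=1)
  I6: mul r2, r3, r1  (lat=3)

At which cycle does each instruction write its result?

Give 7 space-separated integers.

Answer: 2 4 6 7 7 7 10

Derivation:
I0 add r3: issue@1 deps=(None,None) exec_start@1 write@2
I1 add r3: issue@2 deps=(0,None) exec_start@2 write@4
I2 mul r2: issue@3 deps=(None,None) exec_start@3 write@6
I3 mul r1: issue@4 deps=(1,1) exec_start@4 write@7
I4 add r1: issue@5 deps=(None,1) exec_start@5 write@7
I5 mul r3: issue@6 deps=(1,1) exec_start@6 write@7
I6 mul r2: issue@7 deps=(5,4) exec_start@7 write@10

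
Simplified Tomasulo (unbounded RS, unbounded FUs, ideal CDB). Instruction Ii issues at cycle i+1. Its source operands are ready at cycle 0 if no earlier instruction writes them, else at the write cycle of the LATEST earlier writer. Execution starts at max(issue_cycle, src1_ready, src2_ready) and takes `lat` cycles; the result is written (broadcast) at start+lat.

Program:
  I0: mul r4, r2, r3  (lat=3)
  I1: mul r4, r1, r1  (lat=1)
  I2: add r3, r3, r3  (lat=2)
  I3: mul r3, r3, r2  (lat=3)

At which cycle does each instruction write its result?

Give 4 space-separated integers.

Answer: 4 3 5 8

Derivation:
I0 mul r4: issue@1 deps=(None,None) exec_start@1 write@4
I1 mul r4: issue@2 deps=(None,None) exec_start@2 write@3
I2 add r3: issue@3 deps=(None,None) exec_start@3 write@5
I3 mul r3: issue@4 deps=(2,None) exec_start@5 write@8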